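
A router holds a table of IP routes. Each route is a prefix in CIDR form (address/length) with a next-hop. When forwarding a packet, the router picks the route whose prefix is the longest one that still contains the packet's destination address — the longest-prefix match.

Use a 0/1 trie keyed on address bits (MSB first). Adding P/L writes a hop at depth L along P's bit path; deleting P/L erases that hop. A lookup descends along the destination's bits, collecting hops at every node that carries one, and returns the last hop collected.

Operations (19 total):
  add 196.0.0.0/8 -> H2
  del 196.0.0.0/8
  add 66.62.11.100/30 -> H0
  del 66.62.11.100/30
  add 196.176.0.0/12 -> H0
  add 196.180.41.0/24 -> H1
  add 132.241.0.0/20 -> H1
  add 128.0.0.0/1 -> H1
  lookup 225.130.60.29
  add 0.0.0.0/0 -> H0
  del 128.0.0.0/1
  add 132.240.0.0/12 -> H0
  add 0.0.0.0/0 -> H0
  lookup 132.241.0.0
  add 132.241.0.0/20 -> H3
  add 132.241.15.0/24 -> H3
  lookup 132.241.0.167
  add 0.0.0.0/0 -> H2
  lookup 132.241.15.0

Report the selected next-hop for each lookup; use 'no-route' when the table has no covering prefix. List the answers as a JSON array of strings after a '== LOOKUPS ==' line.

Trace:
  add 196.0.0.0/8 -> H2 at depth 8
  del 196.0.0.0/8 (clear depth 8)
  add 66.62.11.100/30 -> H0 at depth 30
  del 66.62.11.100/30 (clear depth 30)
  add 196.176.0.0/12 -> H0 at depth 12
  add 196.180.41.0/24 -> H1 at depth 24
  add 132.241.0.0/20 -> H1 at depth 20
  add 128.0.0.0/1 -> H1 at depth 1
  lookup 225.130.60.29: bits 11 walk d0:-→d1:H1→d2:- -> H1
  add 0.0.0.0/0 -> H0 at depth 0
  del 128.0.0.0/1 (clear depth 1)
  add 132.240.0.0/12 -> H0 at depth 12
  add 0.0.0.0/0 -> H0 at depth 0
  lookup 132.241.0.0: bits 10000100111100010000 walk d0:H0→d1:-→d2:-→d3:-→d4:-→d5:-→d6:-→d7:-→d8:-→d9:-→d10:-→d11:-→d12:H0→d13:-→d14:-→d15:-→d16:-→d17:-→d18:-→d19:-→d20:H1 -> H1
  add 132.241.0.0/20 -> H3 at depth 20
  add 132.241.15.0/24 -> H3 at depth 24
  lookup 132.241.0.167: bits 10000100111100010000 walk d0:H0→d1:-→d2:-→d3:-→d4:-→d5:-→d6:-→d7:-→d8:-→d9:-→d10:-→d11:-→d12:H0→d13:-→d14:-→d15:-→d16:-→d17:-→d18:-→d19:-→d20:H3 -> H3
  add 0.0.0.0/0 -> H2 at depth 0
  lookup 132.241.15.0: bits 100001001111000100001111 walk d0:H2→d1:-→d2:-→d3:-→d4:-→d5:-→d6:-→d7:-→d8:-→d9:-→d10:-→d11:-→d12:H0→d13:-→d14:-→d15:-→d16:-→d17:-→d18:-→d19:-→d20:H3→d21:-→d22:-→d23:-→d24:H3 -> H3

== LOOKUPS ==
["H1","H1","H3","H3"]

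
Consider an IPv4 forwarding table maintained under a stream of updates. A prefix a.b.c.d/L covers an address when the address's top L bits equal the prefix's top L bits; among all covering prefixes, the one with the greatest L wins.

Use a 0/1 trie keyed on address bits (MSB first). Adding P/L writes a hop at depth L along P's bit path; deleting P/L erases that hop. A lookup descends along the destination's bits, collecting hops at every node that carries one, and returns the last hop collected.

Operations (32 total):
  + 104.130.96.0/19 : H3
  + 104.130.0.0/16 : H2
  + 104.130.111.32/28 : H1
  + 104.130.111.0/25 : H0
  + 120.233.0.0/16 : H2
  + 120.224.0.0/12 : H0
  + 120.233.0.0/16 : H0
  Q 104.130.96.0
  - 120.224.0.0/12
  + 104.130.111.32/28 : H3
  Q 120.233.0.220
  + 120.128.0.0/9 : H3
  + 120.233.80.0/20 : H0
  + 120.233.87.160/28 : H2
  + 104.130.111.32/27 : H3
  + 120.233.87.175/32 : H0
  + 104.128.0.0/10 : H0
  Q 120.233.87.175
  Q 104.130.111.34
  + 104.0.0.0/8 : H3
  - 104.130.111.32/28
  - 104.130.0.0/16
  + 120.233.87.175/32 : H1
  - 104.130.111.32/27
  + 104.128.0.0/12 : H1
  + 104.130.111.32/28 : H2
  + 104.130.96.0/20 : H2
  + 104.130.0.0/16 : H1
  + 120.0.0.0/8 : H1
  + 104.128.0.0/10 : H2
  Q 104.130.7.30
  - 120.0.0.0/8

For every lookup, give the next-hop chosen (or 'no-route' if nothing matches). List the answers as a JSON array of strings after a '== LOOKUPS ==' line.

Process each operation:
  add 104.130.96.0/19 -> H3 at depth 19
  add 104.130.0.0/16 -> H2 at depth 16
  add 104.130.111.32/28 -> H1 at depth 28
  add 104.130.111.0/25 -> H0 at depth 25
  add 120.233.0.0/16 -> H2 at depth 16
  add 120.224.0.0/12 -> H0 at depth 12
  add 120.233.0.0/16 -> H0 at depth 16
  lookup 104.130.96.0: bits 01101000100000100110 walk d0:-→d1:-→d2:-→d3:-→d4:-→d5:-→d6:-→d7:-→d8:-→d9:-→d10:-→d11:-→d12:-→d13:-→d14:-→d15:-→d16:H2→d17:-→d18:-→d19:H3→d20:- -> H3
  - 120.224.0.0/12 clear@12
  add 104.130.111.32/28 -> H3 at depth 28
  lookup 120.233.0.220: bits 0111100011101001 walk d0:-→d1:-→d2:-→d3:-→d4:-→d5:-→d6:-→d7:-→d8:-→d9:-→d10:-→d11:-→d12:-→d13:-→d14:-→d15:-→d16:H0 -> H0
  add 120.128.0.0/9 -> H3 at depth 9
  add 120.233.80.0/20 -> H0 at depth 20
  add 120.233.87.160/28 -> H2 at depth 28
  add 104.130.111.32/27 -> H3 at depth 27
  add 120.233.87.175/32 -> H0 at depth 32
  add 104.128.0.0/10 -> H0 at depth 10
  lookup 120.233.87.175: bits 01111000111010010101011110101111 walk d0:-→d1:-→d2:-→d3:-→d4:-→d5:-→d6:-→d7:-→d8:-→d9:H3→d10:-→d11:-→d12:-→d13:-→d14:-→d15:-→d16:H0→d17:-→d18:-→d19:-→d20:H0→d21:-→d22:-→d23:-→d24:-→d25:-→d26:-→d27:-→d28:H2→d29:-→d30:-→d31:-→d32:H0 -> H0
  lookup 104.130.111.34: bits 0110100010000010011011110010 walk d0:-→d1:-→d2:-→d3:-→d4:-→d5:-→d6:-→d7:-→d8:-→d9:-→d10:H0→d11:-→d12:-→d13:-→d14:-→d15:-→d16:H2→d17:-→d18:-→d19:H3→d20:-→d21:-→d22:-→d23:-→d24:-→d25:H0→d26:-→d27:H3→d28:H3 -> H3
  add 104.0.0.0/8 -> H3 at depth 8
  - 104.130.111.32/28 clear@28
  - 104.130.0.0/16 clear@16
  add 120.233.87.175/32 -> H1 at depth 32
  - 104.130.111.32/27 clear@27
  add 104.128.0.0/12 -> H1 at depth 12
  add 104.130.111.32/28 -> H2 at depth 28
  add 104.130.96.0/20 -> H2 at depth 20
  add 104.130.0.0/16 -> H1 at depth 16
  add 120.0.0.0/8 -> H1 at depth 8
  add 104.128.0.0/10 -> H2 at depth 10
  lookup 104.130.7.30: bits 01101000100000100 walk d0:-→d1:-→d2:-→d3:-→d4:-→d5:-→d6:-→d7:-→d8:H3→d9:-→d10:H2→d11:-→d12:H1→d13:-→d14:-→d15:-→d16:H1→d17:- -> H1
  - 120.0.0.0/8 clear@8

== LOOKUPS ==
["H3","H0","H0","H3","H1"]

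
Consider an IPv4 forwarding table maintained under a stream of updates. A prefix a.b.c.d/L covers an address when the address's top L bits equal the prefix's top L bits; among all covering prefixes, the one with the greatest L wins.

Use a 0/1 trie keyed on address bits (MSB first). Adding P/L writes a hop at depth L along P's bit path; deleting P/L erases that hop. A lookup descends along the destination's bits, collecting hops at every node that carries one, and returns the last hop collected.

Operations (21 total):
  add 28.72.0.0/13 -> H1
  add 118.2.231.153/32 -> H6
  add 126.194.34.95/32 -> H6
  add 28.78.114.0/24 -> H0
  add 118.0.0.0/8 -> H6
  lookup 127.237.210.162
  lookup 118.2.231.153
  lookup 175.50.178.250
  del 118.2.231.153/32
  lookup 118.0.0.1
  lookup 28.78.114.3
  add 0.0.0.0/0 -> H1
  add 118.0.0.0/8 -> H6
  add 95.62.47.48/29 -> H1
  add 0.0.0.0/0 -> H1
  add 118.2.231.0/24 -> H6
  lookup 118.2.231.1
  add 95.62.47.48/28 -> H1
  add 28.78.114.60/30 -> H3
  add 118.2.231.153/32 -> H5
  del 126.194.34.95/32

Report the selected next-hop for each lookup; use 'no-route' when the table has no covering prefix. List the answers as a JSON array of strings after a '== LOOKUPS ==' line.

Trace:
  + 28.72.0.0/13 (H1) depth=13
  + 118.2.231.153/32 (H6) depth=32
  + 126.194.34.95/32 (H6) depth=32
  + 28.78.114.0/24 (H0) depth=24
  + 118.0.0.0/8 (H6) depth=8
  Q 127.237.210.162: descend 0111111 ; hops seen [∅] ; pick no-route
  Q 118.2.231.153: descend 01110110000000101110011110011001 ; hops seen [H6,H6] ; pick H6
  Q 175.50.178.250: descend ε ; hops seen [∅] ; pick no-route
  del 118.2.231.153/32 (clear depth 32)
  Q 118.0.0.1: descend 01110110000000 ; hops seen [H6] ; pick H6
  Q 28.78.114.3: descend 000111000100111001110010 ; hops seen [H1,H0] ; pick H0
  + 0.0.0.0/0 (H1) depth=0
  + 118.0.0.0/8 (H6) depth=8
  + 95.62.47.48/29 (H1) depth=29
  + 0.0.0.0/0 (H1) depth=0
  + 118.2.231.0/24 (H6) depth=24
  Q 118.2.231.1: descend 011101100000001011100111 ; hops seen [H1,H6,H6] ; pick H6
  + 95.62.47.48/28 (H1) depth=28
  + 28.78.114.60/30 (H3) depth=30
  + 118.2.231.153/32 (H5) depth=32
  del 126.194.34.95/32 (clear depth 32)

== LOOKUPS ==
["no-route","H6","no-route","H6","H0","H6"]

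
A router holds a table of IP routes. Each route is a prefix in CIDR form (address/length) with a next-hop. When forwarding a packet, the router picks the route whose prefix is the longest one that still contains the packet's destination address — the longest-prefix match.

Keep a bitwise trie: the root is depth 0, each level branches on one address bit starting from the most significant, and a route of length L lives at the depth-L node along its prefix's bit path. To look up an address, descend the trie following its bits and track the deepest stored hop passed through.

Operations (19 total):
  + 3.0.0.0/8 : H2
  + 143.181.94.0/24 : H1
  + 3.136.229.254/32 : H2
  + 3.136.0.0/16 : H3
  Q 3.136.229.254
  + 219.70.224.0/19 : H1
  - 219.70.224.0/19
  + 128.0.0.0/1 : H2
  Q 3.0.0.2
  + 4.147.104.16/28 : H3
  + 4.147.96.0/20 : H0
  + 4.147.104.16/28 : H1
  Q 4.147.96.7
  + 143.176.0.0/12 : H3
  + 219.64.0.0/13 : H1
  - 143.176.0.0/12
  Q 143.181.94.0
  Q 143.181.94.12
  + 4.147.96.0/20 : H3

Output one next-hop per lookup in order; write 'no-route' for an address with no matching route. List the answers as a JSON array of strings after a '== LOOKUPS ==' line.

Trace:
  + 3.0.0.0/8 (H2) depth=8
  + 143.181.94.0/24 (H1) depth=24
  + 3.136.229.254/32 (H2) depth=32
  + 3.136.0.0/16 (H3) depth=16
  Q 3.136.229.254: descend 00000011100010001110010111111110 ; hops seen [H2,H3,H2] ; pick H2
  + 219.70.224.0/19 (H1) depth=19
  - 219.70.224.0/19 clear@19
  + 128.0.0.0/1 (H2) depth=1
  Q 3.0.0.2: descend 00000011 ; hops seen [H2] ; pick H2
  + 4.147.104.16/28 (H3) depth=28
  + 4.147.96.0/20 (H0) depth=20
  + 4.147.104.16/28 (H1) depth=28
  Q 4.147.96.7: descend 00000100100100110110 ; hops seen [H0] ; pick H0
  + 143.176.0.0/12 (H3) depth=12
  + 219.64.0.0/13 (H1) depth=13
  - 143.176.0.0/12 clear@12
  Q 143.181.94.0: descend 100011111011010101011110 ; hops seen [H2,H1] ; pick H1
  Q 143.181.94.12: descend 100011111011010101011110 ; hops seen [H2,H1] ; pick H1
  + 4.147.96.0/20 (H3) depth=20

== LOOKUPS ==
["H2","H2","H0","H1","H1"]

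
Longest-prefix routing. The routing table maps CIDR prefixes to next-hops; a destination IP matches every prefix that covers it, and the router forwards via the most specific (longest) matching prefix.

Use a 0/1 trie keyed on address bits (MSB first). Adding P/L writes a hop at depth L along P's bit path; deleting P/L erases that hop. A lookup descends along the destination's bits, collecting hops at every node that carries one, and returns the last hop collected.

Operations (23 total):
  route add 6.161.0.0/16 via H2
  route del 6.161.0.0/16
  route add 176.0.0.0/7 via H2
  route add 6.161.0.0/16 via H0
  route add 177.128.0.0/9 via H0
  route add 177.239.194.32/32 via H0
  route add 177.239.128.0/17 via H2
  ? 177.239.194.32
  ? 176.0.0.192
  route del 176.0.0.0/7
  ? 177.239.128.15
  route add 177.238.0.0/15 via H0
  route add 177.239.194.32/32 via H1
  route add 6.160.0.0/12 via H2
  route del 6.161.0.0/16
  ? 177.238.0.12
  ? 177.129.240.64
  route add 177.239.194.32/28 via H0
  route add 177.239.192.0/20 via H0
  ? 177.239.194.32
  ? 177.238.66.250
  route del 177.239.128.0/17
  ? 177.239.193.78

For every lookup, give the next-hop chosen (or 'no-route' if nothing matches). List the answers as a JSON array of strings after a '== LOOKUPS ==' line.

Apply in order:
  add 6.161.0.0/16 -> H2 at depth 16
  - 6.161.0.0/16 clear@16
  add 176.0.0.0/7 -> H2 at depth 7
  add 6.161.0.0/16 -> H0 at depth 16
  add 177.128.0.0/9 -> H0 at depth 9
  add 177.239.194.32/32 -> H0 at depth 32
  add 177.239.128.0/17 -> H2 at depth 17
  Q 177.239.194.32: descend 10110001111011111100001000100000 ; hops seen [H2,H0,H2,H0] ; pick H0
  Q 176.0.0.192: descend 1011000 ; hops seen [H2] ; pick H2
  - 176.0.0.0/7 clear@7
  Q 177.239.128.15: descend 10110001111011111 ; hops seen [H0,H2] ; pick H2
  add 177.238.0.0/15 -> H0 at depth 15
  add 177.239.194.32/32 -> H1 at depth 32
  add 6.160.0.0/12 -> H2 at depth 12
  - 6.161.0.0/16 clear@16
  Q 177.238.0.12: descend 101100011110111 ; hops seen [H0,H0] ; pick H0
  Q 177.129.240.64: descend 101100011 ; hops seen [H0] ; pick H0
  add 177.239.194.32/28 -> H0 at depth 28
  add 177.239.192.0/20 -> H0 at depth 20
  Q 177.239.194.32: descend 10110001111011111100001000100000 ; hops seen [H0,H0,H2,H0,H0,H1] ; pick H1
  Q 177.238.66.250: descend 101100011110111 ; hops seen [H0,H0] ; pick H0
  - 177.239.128.0/17 clear@17
  Q 177.239.193.78: descend 1011000111101111110000 ; hops seen [H0,H0,H0] ; pick H0

== LOOKUPS ==
["H0","H2","H2","H0","H0","H1","H0","H0"]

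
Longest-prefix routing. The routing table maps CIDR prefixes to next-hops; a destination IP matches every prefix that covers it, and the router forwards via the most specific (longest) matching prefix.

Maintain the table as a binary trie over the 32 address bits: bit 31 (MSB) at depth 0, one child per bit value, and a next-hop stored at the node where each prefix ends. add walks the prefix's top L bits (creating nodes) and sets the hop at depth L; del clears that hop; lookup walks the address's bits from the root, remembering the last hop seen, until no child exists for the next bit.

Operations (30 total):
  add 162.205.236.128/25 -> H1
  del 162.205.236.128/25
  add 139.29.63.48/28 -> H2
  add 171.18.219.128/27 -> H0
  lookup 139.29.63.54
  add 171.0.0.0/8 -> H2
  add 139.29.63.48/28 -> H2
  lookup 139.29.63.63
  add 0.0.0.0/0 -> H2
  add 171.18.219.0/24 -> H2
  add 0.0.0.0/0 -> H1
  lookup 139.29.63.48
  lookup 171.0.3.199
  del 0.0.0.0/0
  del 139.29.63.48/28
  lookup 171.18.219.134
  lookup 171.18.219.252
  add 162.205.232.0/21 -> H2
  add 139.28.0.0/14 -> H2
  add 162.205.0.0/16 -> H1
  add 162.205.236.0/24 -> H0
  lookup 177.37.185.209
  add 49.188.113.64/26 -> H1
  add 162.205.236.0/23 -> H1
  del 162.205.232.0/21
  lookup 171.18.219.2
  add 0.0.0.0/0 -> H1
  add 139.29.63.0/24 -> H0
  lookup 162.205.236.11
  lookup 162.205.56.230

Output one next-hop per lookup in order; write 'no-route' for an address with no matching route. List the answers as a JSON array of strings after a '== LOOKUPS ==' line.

Process each operation:
  add 162.205.236.128/25 -> H1 at depth 25
  del 162.205.236.128/25 (clear depth 25)
  add 139.29.63.48/28 -> H2 at depth 28
  add 171.18.219.128/27 -> H0 at depth 27
  Q 139.29.63.54: descend 1000101100011101001111110011 ; hops seen [H2] ; pick H2
  add 171.0.0.0/8 -> H2 at depth 8
  add 139.29.63.48/28 -> H2 at depth 28
  Q 139.29.63.63: descend 1000101100011101001111110011 ; hops seen [H2] ; pick H2
  add 0.0.0.0/0 -> H2 at depth 0
  add 171.18.219.0/24 -> H2 at depth 24
  add 0.0.0.0/0 -> H1 at depth 0
  Q 139.29.63.48: descend 1000101100011101001111110011 ; hops seen [H1,H2] ; pick H2
  Q 171.0.3.199: descend 10101011000 ; hops seen [H1,H2] ; pick H2
  del 0.0.0.0/0 (clear depth 0)
  del 139.29.63.48/28 (clear depth 28)
  Q 171.18.219.134: descend 101010110001001011011011100 ; hops seen [H2,H2,H0] ; pick H0
  Q 171.18.219.252: descend 1010101100010010110110111 ; hops seen [H2,H2] ; pick H2
  add 162.205.232.0/21 -> H2 at depth 21
  add 139.28.0.0/14 -> H2 at depth 14
  add 162.205.0.0/16 -> H1 at depth 16
  add 162.205.236.0/24 -> H0 at depth 24
  Q 177.37.185.209: descend 101 ; hops seen [∅] ; pick no-route
  add 49.188.113.64/26 -> H1 at depth 26
  add 162.205.236.0/23 -> H1 at depth 23
  del 162.205.232.0/21 (clear depth 21)
  Q 171.18.219.2: descend 101010110001001011011011 ; hops seen [H2,H2] ; pick H2
  add 0.0.0.0/0 -> H1 at depth 0
  add 139.29.63.0/24 -> H0 at depth 24
  Q 162.205.236.11: descend 101000101100110111101100 ; hops seen [H1,H1,H1,H0] ; pick H0
  Q 162.205.56.230: descend 1010001011001101 ; hops seen [H1,H1] ; pick H1

== LOOKUPS ==
["H2","H2","H2","H2","H0","H2","no-route","H2","H0","H1"]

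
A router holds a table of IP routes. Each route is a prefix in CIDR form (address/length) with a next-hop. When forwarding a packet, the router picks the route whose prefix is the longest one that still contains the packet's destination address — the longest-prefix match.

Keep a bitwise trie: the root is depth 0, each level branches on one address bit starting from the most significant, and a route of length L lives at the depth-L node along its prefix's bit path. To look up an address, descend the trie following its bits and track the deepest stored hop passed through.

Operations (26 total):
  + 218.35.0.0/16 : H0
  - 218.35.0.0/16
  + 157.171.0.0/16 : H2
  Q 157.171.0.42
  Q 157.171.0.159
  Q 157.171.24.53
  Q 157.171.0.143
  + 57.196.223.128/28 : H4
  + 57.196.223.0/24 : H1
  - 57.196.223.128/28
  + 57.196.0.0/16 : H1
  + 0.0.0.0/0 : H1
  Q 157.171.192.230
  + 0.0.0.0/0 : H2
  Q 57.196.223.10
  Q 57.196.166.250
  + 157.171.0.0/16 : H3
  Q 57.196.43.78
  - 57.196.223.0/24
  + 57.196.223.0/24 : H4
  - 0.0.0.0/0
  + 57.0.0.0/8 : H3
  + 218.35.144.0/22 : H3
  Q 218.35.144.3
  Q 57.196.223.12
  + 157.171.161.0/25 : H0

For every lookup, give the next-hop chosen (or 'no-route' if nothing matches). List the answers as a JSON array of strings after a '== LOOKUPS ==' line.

Apply in order:
  + 218.35.0.0/16 (H0) depth=16
  - 218.35.0.0/16 clear@16
  + 157.171.0.0/16 (H2) depth=16
  lookup 157.171.0.42: bits 1001110110101011 walk d0:-→d1:-→d2:-→d3:-→d4:-→d5:-→d6:-→d7:-→d8:-→d9:-→d10:-→d11:-→d12:-→d13:-→d14:-→d15:-→d16:H2 -> H2
  lookup 157.171.0.159: bits 1001110110101011 walk d0:-→d1:-→d2:-→d3:-→d4:-→d5:-→d6:-→d7:-→d8:-→d9:-→d10:-→d11:-→d12:-→d13:-→d14:-→d15:-→d16:H2 -> H2
  lookup 157.171.24.53: bits 1001110110101011 walk d0:-→d1:-→d2:-→d3:-→d4:-→d5:-→d6:-→d7:-→d8:-→d9:-→d10:-→d11:-→d12:-→d13:-→d14:-→d15:-→d16:H2 -> H2
  lookup 157.171.0.143: bits 1001110110101011 walk d0:-→d1:-→d2:-→d3:-→d4:-→d5:-→d6:-→d7:-→d8:-→d9:-→d10:-→d11:-→d12:-→d13:-→d14:-→d15:-→d16:H2 -> H2
  + 57.196.223.128/28 (H4) depth=28
  + 57.196.223.0/24 (H1) depth=24
  - 57.196.223.128/28 clear@28
  + 57.196.0.0/16 (H1) depth=16
  + 0.0.0.0/0 (H1) depth=0
  lookup 157.171.192.230: bits 1001110110101011 walk d0:H1→d1:-→d2:-→d3:-→d4:-→d5:-→d6:-→d7:-→d8:-→d9:-→d10:-→d11:-→d12:-→d13:-→d14:-→d15:-→d16:H2 -> H2
  + 0.0.0.0/0 (H2) depth=0
  lookup 57.196.223.10: bits 001110011100010011011111 walk d0:H2→d1:-→d2:-→d3:-→d4:-→d5:-→d6:-→d7:-→d8:-→d9:-→d10:-→d11:-→d12:-→d13:-→d14:-→d15:-→d16:H1→d17:-→d18:-→d19:-→d20:-→d21:-→d22:-→d23:-→d24:H1 -> H1
  lookup 57.196.166.250: bits 00111001110001001 walk d0:H2→d1:-→d2:-→d3:-→d4:-→d5:-→d6:-→d7:-→d8:-→d9:-→d10:-→d11:-→d12:-→d13:-→d14:-→d15:-→d16:H1→d17:- -> H1
  + 157.171.0.0/16 (H3) depth=16
  lookup 57.196.43.78: bits 0011100111000100 walk d0:H2→d1:-→d2:-→d3:-→d4:-→d5:-→d6:-→d7:-→d8:-→d9:-→d10:-→d11:-→d12:-→d13:-→d14:-→d15:-→d16:H1 -> H1
  - 57.196.223.0/24 clear@24
  + 57.196.223.0/24 (H4) depth=24
  - 0.0.0.0/0 clear@0
  + 57.0.0.0/8 (H3) depth=8
  + 218.35.144.0/22 (H3) depth=22
  lookup 218.35.144.3: bits 1101101000100011100100 walk d0:-→d1:-→d2:-→d3:-→d4:-→d5:-→d6:-→d7:-→d8:-→d9:-→d10:-→d11:-→d12:-→d13:-→d14:-→d15:-→d16:-→d17:-→d18:-→d19:-→d20:-→d21:-→d22:H3 -> H3
  lookup 57.196.223.12: bits 001110011100010011011111 walk d0:-→d1:-→d2:-→d3:-→d4:-→d5:-→d6:-→d7:-→d8:H3→d9:-→d10:-→d11:-→d12:-→d13:-→d14:-→d15:-→d16:H1→d17:-→d18:-→d19:-→d20:-→d21:-→d22:-→d23:-→d24:H4 -> H4
  + 157.171.161.0/25 (H0) depth=25

== LOOKUPS ==
["H2","H2","H2","H2","H2","H1","H1","H1","H3","H4"]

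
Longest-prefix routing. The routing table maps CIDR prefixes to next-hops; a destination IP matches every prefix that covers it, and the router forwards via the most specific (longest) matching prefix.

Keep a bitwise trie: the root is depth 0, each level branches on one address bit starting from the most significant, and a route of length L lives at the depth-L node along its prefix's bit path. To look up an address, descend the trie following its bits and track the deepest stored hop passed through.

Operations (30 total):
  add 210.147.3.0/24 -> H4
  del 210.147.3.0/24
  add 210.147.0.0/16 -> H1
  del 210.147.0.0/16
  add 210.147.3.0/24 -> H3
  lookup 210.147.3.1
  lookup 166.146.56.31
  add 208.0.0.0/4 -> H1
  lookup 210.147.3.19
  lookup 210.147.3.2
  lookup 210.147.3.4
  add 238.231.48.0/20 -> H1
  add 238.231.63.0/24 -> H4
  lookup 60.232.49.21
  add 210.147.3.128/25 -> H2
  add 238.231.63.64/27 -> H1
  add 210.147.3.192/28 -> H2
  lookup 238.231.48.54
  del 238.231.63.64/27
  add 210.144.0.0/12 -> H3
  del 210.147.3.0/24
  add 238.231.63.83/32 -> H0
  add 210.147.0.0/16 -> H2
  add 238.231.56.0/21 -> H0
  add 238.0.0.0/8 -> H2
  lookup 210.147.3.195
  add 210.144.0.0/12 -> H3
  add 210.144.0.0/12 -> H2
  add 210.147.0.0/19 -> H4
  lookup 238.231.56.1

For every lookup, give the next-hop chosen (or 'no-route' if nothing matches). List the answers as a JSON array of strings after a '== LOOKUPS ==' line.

Process each operation:
  add 210.147.3.0/24 -> H4 at depth 24
  del 210.147.3.0/24 (clear depth 24)
  add 210.147.0.0/16 -> H1 at depth 16
  del 210.147.0.0/16 (clear depth 16)
  add 210.147.3.0/24 -> H3 at depth 24
  lookup 210.147.3.1: bits 110100101001001100000011 walk d0:-→d1:-→d2:-→d3:-→d4:-→d5:-→d6:-→d7:-→d8:-→d9:-→d10:-→d11:-→d12:-→d13:-→d14:-→d15:-→d16:-→d17:-→d18:-→d19:-→d20:-→d21:-→d22:-→d23:-→d24:H3 -> H3
  lookup 166.146.56.31: bits 1 walk d0:-→d1:- -> no-route
  add 208.0.0.0/4 -> H1 at depth 4
  lookup 210.147.3.19: bits 110100101001001100000011 walk d0:-→d1:-→d2:-→d3:-→d4:H1→d5:-→d6:-→d7:-→d8:-→d9:-→d10:-→d11:-→d12:-→d13:-→d14:-→d15:-→d16:-→d17:-→d18:-→d19:-→d20:-→d21:-→d22:-→d23:-→d24:H3 -> H3
  lookup 210.147.3.2: bits 110100101001001100000011 walk d0:-→d1:-→d2:-→d3:-→d4:H1→d5:-→d6:-→d7:-→d8:-→d9:-→d10:-→d11:-→d12:-→d13:-→d14:-→d15:-→d16:-→d17:-→d18:-→d19:-→d20:-→d21:-→d22:-→d23:-→d24:H3 -> H3
  lookup 210.147.3.4: bits 110100101001001100000011 walk d0:-→d1:-→d2:-→d3:-→d4:H1→d5:-→d6:-→d7:-→d8:-→d9:-→d10:-→d11:-→d12:-→d13:-→d14:-→d15:-→d16:-→d17:-→d18:-→d19:-→d20:-→d21:-→d22:-→d23:-→d24:H3 -> H3
  add 238.231.48.0/20 -> H1 at depth 20
  add 238.231.63.0/24 -> H4 at depth 24
  lookup 60.232.49.21: bits ε walk d0:- -> no-route
  add 210.147.3.128/25 -> H2 at depth 25
  add 238.231.63.64/27 -> H1 at depth 27
  add 210.147.3.192/28 -> H2 at depth 28
  lookup 238.231.48.54: bits 11101110111001110011 walk d0:-→d1:-→d2:-→d3:-→d4:-→d5:-→d6:-→d7:-→d8:-→d9:-→d10:-→d11:-→d12:-→d13:-→d14:-→d15:-→d16:-→d17:-→d18:-→d19:-→d20:H1 -> H1
  del 238.231.63.64/27 (clear depth 27)
  add 210.144.0.0/12 -> H3 at depth 12
  del 210.147.3.0/24 (clear depth 24)
  add 238.231.63.83/32 -> H0 at depth 32
  add 210.147.0.0/16 -> H2 at depth 16
  add 238.231.56.0/21 -> H0 at depth 21
  add 238.0.0.0/8 -> H2 at depth 8
  lookup 210.147.3.195: bits 1101001010010011000000111100 walk d0:-→d1:-→d2:-→d3:-→d4:H1→d5:-→d6:-→d7:-→d8:-→d9:-→d10:-→d11:-→d12:H3→d13:-→d14:-→d15:-→d16:H2→d17:-→d18:-→d19:-→d20:-→d21:-→d22:-→d23:-→d24:-→d25:H2→d26:-→d27:-→d28:H2 -> H2
  add 210.144.0.0/12 -> H3 at depth 12
  add 210.144.0.0/12 -> H2 at depth 12
  add 210.147.0.0/19 -> H4 at depth 19
  lookup 238.231.56.1: bits 111011101110011100111 walk d0:-→d1:-→d2:-→d3:-→d4:-→d5:-→d6:-→d7:-→d8:H2→d9:-→d10:-→d11:-→d12:-→d13:-→d14:-→d15:-→d16:-→d17:-→d18:-→d19:-→d20:H1→d21:H0 -> H0

== LOOKUPS ==
["H3","no-route","H3","H3","H3","no-route","H1","H2","H0"]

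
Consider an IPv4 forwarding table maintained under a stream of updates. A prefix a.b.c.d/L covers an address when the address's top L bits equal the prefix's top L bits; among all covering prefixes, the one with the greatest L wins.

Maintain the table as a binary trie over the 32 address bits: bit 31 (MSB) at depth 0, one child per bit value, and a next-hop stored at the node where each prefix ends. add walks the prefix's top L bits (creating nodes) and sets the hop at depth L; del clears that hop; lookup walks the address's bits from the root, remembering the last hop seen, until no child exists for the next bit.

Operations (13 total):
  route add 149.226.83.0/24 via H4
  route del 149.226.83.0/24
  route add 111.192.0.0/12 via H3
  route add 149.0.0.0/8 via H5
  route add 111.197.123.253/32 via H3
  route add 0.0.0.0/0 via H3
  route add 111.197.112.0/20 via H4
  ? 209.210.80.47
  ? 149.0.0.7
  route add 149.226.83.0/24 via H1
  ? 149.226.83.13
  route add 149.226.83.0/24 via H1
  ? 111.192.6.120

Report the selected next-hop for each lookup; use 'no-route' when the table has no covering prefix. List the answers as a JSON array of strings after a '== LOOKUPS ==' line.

Trace:
  add 149.226.83.0/24 -> H4 at depth 24
  del 149.226.83.0/24 (clear depth 24)
  add 111.192.0.0/12 -> H3 at depth 12
  add 149.0.0.0/8 -> H5 at depth 8
  add 111.197.123.253/32 -> H3 at depth 32
  add 0.0.0.0/0 -> H3 at depth 0
  add 111.197.112.0/20 -> H4 at depth 20
  lookup 209.210.80.47: bits 1 walk d0:H3→d1:- -> H3
  lookup 149.0.0.7: bits 10010101 walk d0:H3→d1:-→d2:-→d3:-→d4:-→d5:-→d6:-→d7:-→d8:H5 -> H5
  add 149.226.83.0/24 -> H1 at depth 24
  lookup 149.226.83.13: bits 100101011110001001010011 walk d0:H3→d1:-→d2:-→d3:-→d4:-→d5:-→d6:-→d7:-→d8:H5→d9:-→d10:-→d11:-→d12:-→d13:-→d14:-→d15:-→d16:-→d17:-→d18:-→d19:-→d20:-→d21:-→d22:-→d23:-→d24:H1 -> H1
  add 149.226.83.0/24 -> H1 at depth 24
  lookup 111.192.6.120: bits 0110111111000 walk d0:H3→d1:-→d2:-→d3:-→d4:-→d5:-→d6:-→d7:-→d8:-→d9:-→d10:-→d11:-→d12:H3→d13:- -> H3

== LOOKUPS ==
["H3","H5","H1","H3"]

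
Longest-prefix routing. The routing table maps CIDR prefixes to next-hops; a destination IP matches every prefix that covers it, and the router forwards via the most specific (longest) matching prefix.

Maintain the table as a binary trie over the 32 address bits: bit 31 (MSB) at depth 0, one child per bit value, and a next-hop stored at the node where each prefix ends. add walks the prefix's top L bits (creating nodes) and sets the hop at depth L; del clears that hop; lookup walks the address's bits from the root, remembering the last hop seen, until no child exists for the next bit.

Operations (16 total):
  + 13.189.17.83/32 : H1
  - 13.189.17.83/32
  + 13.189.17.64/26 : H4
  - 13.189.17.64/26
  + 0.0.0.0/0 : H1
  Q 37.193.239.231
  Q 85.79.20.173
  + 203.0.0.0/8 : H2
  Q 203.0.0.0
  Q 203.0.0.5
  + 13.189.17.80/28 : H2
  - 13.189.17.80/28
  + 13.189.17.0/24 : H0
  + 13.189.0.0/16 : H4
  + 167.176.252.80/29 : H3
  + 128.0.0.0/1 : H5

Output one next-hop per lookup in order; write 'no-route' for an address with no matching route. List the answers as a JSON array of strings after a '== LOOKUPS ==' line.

Apply in order:
  add 13.189.17.83/32 -> H1 at depth 32
  - 13.189.17.83/32 clear@32
  add 13.189.17.64/26 -> H4 at depth 26
  - 13.189.17.64/26 clear@26
  add 0.0.0.0/0 -> H1 at depth 0
  ? 37.193.239.231  path d0:H1→d1:-→d2:-  best=H1
  ? 85.79.20.173  path d0:H1→d1:-  best=H1
  add 203.0.0.0/8 -> H2 at depth 8
  ? 203.0.0.0  path d0:H1→d1:-→d2:-→d3:-→d4:-→d5:-→d6:-→d7:-→d8:H2  best=H2
  ? 203.0.0.5  path d0:H1→d1:-→d2:-→d3:-→d4:-→d5:-→d6:-→d7:-→d8:H2  best=H2
  add 13.189.17.80/28 -> H2 at depth 28
  - 13.189.17.80/28 clear@28
  add 13.189.17.0/24 -> H0 at depth 24
  add 13.189.0.0/16 -> H4 at depth 16
  add 167.176.252.80/29 -> H3 at depth 29
  add 128.0.0.0/1 -> H5 at depth 1

== LOOKUPS ==
["H1","H1","H2","H2"]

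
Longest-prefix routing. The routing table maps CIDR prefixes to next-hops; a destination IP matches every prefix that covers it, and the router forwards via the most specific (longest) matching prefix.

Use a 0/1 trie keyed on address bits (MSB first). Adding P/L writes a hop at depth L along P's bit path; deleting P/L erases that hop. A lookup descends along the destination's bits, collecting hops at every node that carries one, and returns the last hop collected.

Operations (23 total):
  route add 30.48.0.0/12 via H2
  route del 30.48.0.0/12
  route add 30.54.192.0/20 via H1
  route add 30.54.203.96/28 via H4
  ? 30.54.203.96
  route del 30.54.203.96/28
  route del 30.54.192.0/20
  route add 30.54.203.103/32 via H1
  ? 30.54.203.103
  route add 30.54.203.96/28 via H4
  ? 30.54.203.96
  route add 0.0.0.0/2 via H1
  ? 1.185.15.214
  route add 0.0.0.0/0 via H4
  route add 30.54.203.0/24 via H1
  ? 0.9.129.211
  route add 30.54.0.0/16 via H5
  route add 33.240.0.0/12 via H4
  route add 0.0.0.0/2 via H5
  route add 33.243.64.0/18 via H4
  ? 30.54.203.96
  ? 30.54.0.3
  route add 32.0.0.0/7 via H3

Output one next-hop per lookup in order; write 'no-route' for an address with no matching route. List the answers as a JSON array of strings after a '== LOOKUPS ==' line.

Apply in order:
  + 30.48.0.0/12 (H2) depth=12
  del 30.48.0.0/12 (clear depth 12)
  + 30.54.192.0/20 (H1) depth=20
  + 30.54.203.96/28 (H4) depth=28
  ? 30.54.203.96  path d0:-→d1:-→d2:-→d3:-→d4:-→d5:-→d6:-→d7:-→d8:-→d9:-→d10:-→d11:-→d12:-→d13:-→d14:-→d15:-→d16:-→d17:-→d18:-→d19:-→d20:H1→d21:-→d22:-→d23:-→d24:-→d25:-→d26:-→d27:-→d28:H4  best=H4
  del 30.54.203.96/28 (clear depth 28)
  del 30.54.192.0/20 (clear depth 20)
  + 30.54.203.103/32 (H1) depth=32
  ? 30.54.203.103  path d0:-→d1:-→d2:-→d3:-→d4:-→d5:-→d6:-→d7:-→d8:-→d9:-→d10:-→d11:-→d12:-→d13:-→d14:-→d15:-→d16:-→d17:-→d18:-→d19:-→d20:-→d21:-→d22:-→d23:-→d24:-→d25:-→d26:-→d27:-→d28:-→d29:-→d30:-→d31:-→d32:H1  best=H1
  + 30.54.203.96/28 (H4) depth=28
  ? 30.54.203.96  path d0:-→d1:-→d2:-→d3:-→d4:-→d5:-→d6:-→d7:-→d8:-→d9:-→d10:-→d11:-→d12:-→d13:-→d14:-→d15:-→d16:-→d17:-→d18:-→d19:-→d20:-→d21:-→d22:-→d23:-→d24:-→d25:-→d26:-→d27:-→d28:H4→d29:-  best=H4
  + 0.0.0.0/2 (H1) depth=2
  ? 1.185.15.214  path d0:-→d1:-→d2:H1→d3:-  best=H1
  + 0.0.0.0/0 (H4) depth=0
  + 30.54.203.0/24 (H1) depth=24
  ? 0.9.129.211  path d0:H4→d1:-→d2:H1→d3:-  best=H1
  + 30.54.0.0/16 (H5) depth=16
  + 33.240.0.0/12 (H4) depth=12
  + 0.0.0.0/2 (H5) depth=2
  + 33.243.64.0/18 (H4) depth=18
  ? 30.54.203.96  path d0:H4→d1:-→d2:H5→d3:-→d4:-→d5:-→d6:-→d7:-→d8:-→d9:-→d10:-→d11:-→d12:-→d13:-→d14:-→d15:-→d16:H5→d17:-→d18:-→d19:-→d20:-→d21:-→d22:-→d23:-→d24:H1→d25:-→d26:-→d27:-→d28:H4→d29:-  best=H4
  ? 30.54.0.3  path d0:H4→d1:-→d2:H5→d3:-→d4:-→d5:-→d6:-→d7:-→d8:-→d9:-→d10:-→d11:-→d12:-→d13:-→d14:-→d15:-→d16:H5  best=H5
  + 32.0.0.0/7 (H3) depth=7

== LOOKUPS ==
["H4","H1","H4","H1","H1","H4","H5"]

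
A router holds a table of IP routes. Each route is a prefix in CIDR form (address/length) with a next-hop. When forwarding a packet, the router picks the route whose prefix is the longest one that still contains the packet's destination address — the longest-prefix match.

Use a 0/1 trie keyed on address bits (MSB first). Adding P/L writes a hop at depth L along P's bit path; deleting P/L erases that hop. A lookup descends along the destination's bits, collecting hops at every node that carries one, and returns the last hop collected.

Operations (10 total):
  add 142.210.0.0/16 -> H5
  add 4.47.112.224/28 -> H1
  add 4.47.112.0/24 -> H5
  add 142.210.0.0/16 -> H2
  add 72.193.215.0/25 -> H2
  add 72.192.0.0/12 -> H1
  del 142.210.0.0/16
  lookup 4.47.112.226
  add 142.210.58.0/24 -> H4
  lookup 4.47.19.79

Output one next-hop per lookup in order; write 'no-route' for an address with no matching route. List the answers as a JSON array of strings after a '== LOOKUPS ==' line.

Apply in order:
  + 142.210.0.0/16 (H5) depth=16
  + 4.47.112.224/28 (H1) depth=28
  + 4.47.112.0/24 (H5) depth=24
  + 142.210.0.0/16 (H2) depth=16
  + 72.193.215.0/25 (H2) depth=25
  + 72.192.0.0/12 (H1) depth=12
  - 142.210.0.0/16 clear@16
  Q 4.47.112.226: descend 0000010000101111011100001110 ; hops seen [H5,H1] ; pick H1
  + 142.210.58.0/24 (H4) depth=24
  Q 4.47.19.79: descend 00000100001011110 ; hops seen [∅] ; pick no-route

== LOOKUPS ==
["H1","no-route"]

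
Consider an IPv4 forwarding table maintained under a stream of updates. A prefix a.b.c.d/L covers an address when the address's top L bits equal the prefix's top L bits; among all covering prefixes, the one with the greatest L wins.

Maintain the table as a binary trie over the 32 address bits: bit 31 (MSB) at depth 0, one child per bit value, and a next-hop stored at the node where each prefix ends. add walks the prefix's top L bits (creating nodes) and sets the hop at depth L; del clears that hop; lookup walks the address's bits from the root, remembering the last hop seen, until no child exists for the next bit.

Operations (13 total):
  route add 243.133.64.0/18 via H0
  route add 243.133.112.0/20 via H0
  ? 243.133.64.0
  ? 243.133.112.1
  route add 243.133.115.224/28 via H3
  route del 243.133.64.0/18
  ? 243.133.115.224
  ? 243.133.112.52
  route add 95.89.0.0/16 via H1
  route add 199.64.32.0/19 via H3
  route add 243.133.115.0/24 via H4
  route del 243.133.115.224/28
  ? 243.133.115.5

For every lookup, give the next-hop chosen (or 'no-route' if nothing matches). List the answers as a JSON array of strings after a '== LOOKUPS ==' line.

Trace:
  + 243.133.64.0/18 (H0) depth=18
  + 243.133.112.0/20 (H0) depth=20
  lookup 243.133.64.0: bits 111100111000010101 walk d0:-→d1:-→d2:-→d3:-→d4:-→d5:-→d6:-→d7:-→d8:-→d9:-→d10:-→d11:-→d12:-→d13:-→d14:-→d15:-→d16:-→d17:-→d18:H0 -> H0
  lookup 243.133.112.1: bits 11110011100001010111 walk d0:-→d1:-→d2:-→d3:-→d4:-→d5:-→d6:-→d7:-→d8:-→d9:-→d10:-→d11:-→d12:-→d13:-→d14:-→d15:-→d16:-→d17:-→d18:H0→d19:-→d20:H0 -> H0
  + 243.133.115.224/28 (H3) depth=28
  - 243.133.64.0/18 clear@18
  lookup 243.133.115.224: bits 1111001110000101011100111110 walk d0:-→d1:-→d2:-→d3:-→d4:-→d5:-→d6:-→d7:-→d8:-→d9:-→d10:-→d11:-→d12:-→d13:-→d14:-→d15:-→d16:-→d17:-→d18:-→d19:-→d20:H0→d21:-→d22:-→d23:-→d24:-→d25:-→d26:-→d27:-→d28:H3 -> H3
  lookup 243.133.112.52: bits 1111001110000101011100 walk d0:-→d1:-→d2:-→d3:-→d4:-→d5:-→d6:-→d7:-→d8:-→d9:-→d10:-→d11:-→d12:-→d13:-→d14:-→d15:-→d16:-→d17:-→d18:-→d19:-→d20:H0→d21:-→d22:- -> H0
  + 95.89.0.0/16 (H1) depth=16
  + 199.64.32.0/19 (H3) depth=19
  + 243.133.115.0/24 (H4) depth=24
  - 243.133.115.224/28 clear@28
  lookup 243.133.115.5: bits 111100111000010101110011 walk d0:-→d1:-→d2:-→d3:-→d4:-→d5:-→d6:-→d7:-→d8:-→d9:-→d10:-→d11:-→d12:-→d13:-→d14:-→d15:-→d16:-→d17:-→d18:-→d19:-→d20:H0→d21:-→d22:-→d23:-→d24:H4 -> H4

== LOOKUPS ==
["H0","H0","H3","H0","H4"]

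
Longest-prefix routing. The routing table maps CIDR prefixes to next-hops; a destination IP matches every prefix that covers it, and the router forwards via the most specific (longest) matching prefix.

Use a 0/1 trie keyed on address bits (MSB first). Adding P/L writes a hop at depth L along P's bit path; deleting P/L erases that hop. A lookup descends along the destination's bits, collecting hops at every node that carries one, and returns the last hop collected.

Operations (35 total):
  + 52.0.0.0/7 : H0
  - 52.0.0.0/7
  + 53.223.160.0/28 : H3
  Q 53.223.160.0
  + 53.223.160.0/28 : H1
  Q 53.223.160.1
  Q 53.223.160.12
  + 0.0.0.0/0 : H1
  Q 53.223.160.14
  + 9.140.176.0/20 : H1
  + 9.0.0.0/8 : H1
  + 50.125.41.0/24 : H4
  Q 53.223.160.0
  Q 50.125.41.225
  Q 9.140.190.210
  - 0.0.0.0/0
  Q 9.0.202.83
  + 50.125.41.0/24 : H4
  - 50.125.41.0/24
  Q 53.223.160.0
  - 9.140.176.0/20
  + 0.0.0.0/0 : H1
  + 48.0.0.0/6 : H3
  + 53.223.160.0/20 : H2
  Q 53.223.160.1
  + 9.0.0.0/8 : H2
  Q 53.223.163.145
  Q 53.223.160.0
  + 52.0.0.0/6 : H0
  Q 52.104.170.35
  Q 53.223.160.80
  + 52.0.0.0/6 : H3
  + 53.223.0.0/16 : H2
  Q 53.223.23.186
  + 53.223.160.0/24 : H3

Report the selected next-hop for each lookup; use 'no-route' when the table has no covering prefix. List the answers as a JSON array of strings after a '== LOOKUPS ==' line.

Process each operation:
  + 52.0.0.0/7 (H0) depth=7
  del 52.0.0.0/7 (clear depth 7)
  + 53.223.160.0/28 (H3) depth=28
  ? 53.223.160.0  path d0:-→d1:-→d2:-→d3:-→d4:-→d5:-→d6:-→d7:-→d8:-→d9:-→d10:-→d11:-→d12:-→d13:-→d14:-→d15:-→d16:-→d17:-→d18:-→d19:-→d20:-→d21:-→d22:-→d23:-→d24:-→d25:-→d26:-→d27:-→d28:H3  best=H3
  + 53.223.160.0/28 (H1) depth=28
  ? 53.223.160.1  path d0:-→d1:-→d2:-→d3:-→d4:-→d5:-→d6:-→d7:-→d8:-→d9:-→d10:-→d11:-→d12:-→d13:-→d14:-→d15:-→d16:-→d17:-→d18:-→d19:-→d20:-→d21:-→d22:-→d23:-→d24:-→d25:-→d26:-→d27:-→d28:H1  best=H1
  ? 53.223.160.12  path d0:-→d1:-→d2:-→d3:-→d4:-→d5:-→d6:-→d7:-→d8:-→d9:-→d10:-→d11:-→d12:-→d13:-→d14:-→d15:-→d16:-→d17:-→d18:-→d19:-→d20:-→d21:-→d22:-→d23:-→d24:-→d25:-→d26:-→d27:-→d28:H1  best=H1
  + 0.0.0.0/0 (H1) depth=0
  ? 53.223.160.14  path d0:H1→d1:-→d2:-→d3:-→d4:-→d5:-→d6:-→d7:-→d8:-→d9:-→d10:-→d11:-→d12:-→d13:-→d14:-→d15:-→d16:-→d17:-→d18:-→d19:-→d20:-→d21:-→d22:-→d23:-→d24:-→d25:-→d26:-→d27:-→d28:H1  best=H1
  + 9.140.176.0/20 (H1) depth=20
  + 9.0.0.0/8 (H1) depth=8
  + 50.125.41.0/24 (H4) depth=24
  ? 53.223.160.0  path d0:H1→d1:-→d2:-→d3:-→d4:-→d5:-→d6:-→d7:-→d8:-→d9:-→d10:-→d11:-→d12:-→d13:-→d14:-→d15:-→d16:-→d17:-→d18:-→d19:-→d20:-→d21:-→d22:-→d23:-→d24:-→d25:-→d26:-→d27:-→d28:H1  best=H1
  ? 50.125.41.225  path d0:H1→d1:-→d2:-→d3:-→d4:-→d5:-→d6:-→d7:-→d8:-→d9:-→d10:-→d11:-→d12:-→d13:-→d14:-→d15:-→d16:-→d17:-→d18:-→d19:-→d20:-→d21:-→d22:-→d23:-→d24:H4  best=H4
  ? 9.140.190.210  path d0:H1→d1:-→d2:-→d3:-→d4:-→d5:-→d6:-→d7:-→d8:H1→d9:-→d10:-→d11:-→d12:-→d13:-→d14:-→d15:-→d16:-→d17:-→d18:-→d19:-→d20:H1  best=H1
  del 0.0.0.0/0 (clear depth 0)
  ? 9.0.202.83  path d0:-→d1:-→d2:-→d3:-→d4:-→d5:-→d6:-→d7:-→d8:H1  best=H1
  + 50.125.41.0/24 (H4) depth=24
  del 50.125.41.0/24 (clear depth 24)
  ? 53.223.160.0  path d0:-→d1:-→d2:-→d3:-→d4:-→d5:-→d6:-→d7:-→d8:-→d9:-→d10:-→d11:-→d12:-→d13:-→d14:-→d15:-→d16:-→d17:-→d18:-→d19:-→d20:-→d21:-→d22:-→d23:-→d24:-→d25:-→d26:-→d27:-→d28:H1  best=H1
  del 9.140.176.0/20 (clear depth 20)
  + 0.0.0.0/0 (H1) depth=0
  + 48.0.0.0/6 (H3) depth=6
  + 53.223.160.0/20 (H2) depth=20
  ? 53.223.160.1  path d0:H1→d1:-→d2:-→d3:-→d4:-→d5:-→d6:-→d7:-→d8:-→d9:-→d10:-→d11:-→d12:-→d13:-→d14:-→d15:-→d16:-→d17:-→d18:-→d19:-→d20:H2→d21:-→d22:-→d23:-→d24:-→d25:-→d26:-→d27:-→d28:H1  best=H1
  + 9.0.0.0/8 (H2) depth=8
  ? 53.223.163.145  path d0:H1→d1:-→d2:-→d3:-→d4:-→d5:-→d6:-→d7:-→d8:-→d9:-→d10:-→d11:-→d12:-→d13:-→d14:-→d15:-→d16:-→d17:-→d18:-→d19:-→d20:H2→d21:-→d22:-  best=H2
  ? 53.223.160.0  path d0:H1→d1:-→d2:-→d3:-→d4:-→d5:-→d6:-→d7:-→d8:-→d9:-→d10:-→d11:-→d12:-→d13:-→d14:-→d15:-→d16:-→d17:-→d18:-→d19:-→d20:H2→d21:-→d22:-→d23:-→d24:-→d25:-→d26:-→d27:-→d28:H1  best=H1
  + 52.0.0.0/6 (H0) depth=6
  ? 52.104.170.35  path d0:H1→d1:-→d2:-→d3:-→d4:-→d5:-→d6:H0→d7:-  best=H0
  ? 53.223.160.80  path d0:H1→d1:-→d2:-→d3:-→d4:-→d5:-→d6:H0→d7:-→d8:-→d9:-→d10:-→d11:-→d12:-→d13:-→d14:-→d15:-→d16:-→d17:-→d18:-→d19:-→d20:H2→d21:-→d22:-→d23:-→d24:-→d25:-  best=H2
  + 52.0.0.0/6 (H3) depth=6
  + 53.223.0.0/16 (H2) depth=16
  ? 53.223.23.186  path d0:H1→d1:-→d2:-→d3:-→d4:-→d5:-→d6:H3→d7:-→d8:-→d9:-→d10:-→d11:-→d12:-→d13:-→d14:-→d15:-→d16:H2  best=H2
  + 53.223.160.0/24 (H3) depth=24

== LOOKUPS ==
["H3","H1","H1","H1","H1","H4","H1","H1","H1","H1","H2","H1","H0","H2","H2"]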